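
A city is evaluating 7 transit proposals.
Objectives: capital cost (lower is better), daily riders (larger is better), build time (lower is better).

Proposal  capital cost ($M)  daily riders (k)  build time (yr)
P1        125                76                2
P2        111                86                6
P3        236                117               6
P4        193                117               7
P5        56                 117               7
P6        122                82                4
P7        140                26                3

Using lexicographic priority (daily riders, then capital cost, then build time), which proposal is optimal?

First maximize daily riders: best is 117, kept {P3, P4, P5}.
Then minimize capital cost: best is 56, kept {P5}.

P5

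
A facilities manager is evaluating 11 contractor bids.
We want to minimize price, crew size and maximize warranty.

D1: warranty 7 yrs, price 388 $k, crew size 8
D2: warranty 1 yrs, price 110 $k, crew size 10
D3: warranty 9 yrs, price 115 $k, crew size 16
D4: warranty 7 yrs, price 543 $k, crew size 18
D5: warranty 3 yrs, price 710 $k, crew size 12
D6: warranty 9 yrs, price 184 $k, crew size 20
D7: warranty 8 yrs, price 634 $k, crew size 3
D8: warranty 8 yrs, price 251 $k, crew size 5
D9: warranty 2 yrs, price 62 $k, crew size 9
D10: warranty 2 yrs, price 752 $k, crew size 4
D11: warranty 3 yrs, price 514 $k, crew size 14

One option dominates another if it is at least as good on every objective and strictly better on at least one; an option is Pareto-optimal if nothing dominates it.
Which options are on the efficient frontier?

D3, D7, D8, D9

D1: dominated by D8 (warranty 8≥7, price 251≤388, crew size 5≤8).
D2: dominated by D9 (warranty 2≥1, price 62≤110, crew size 9≤10).
D3: not dominated.
D4: dominated by D1 (warranty 7≥7, price 388≤543, crew size 8≤18).
D5: dominated by D1 (warranty 7≥3, price 388≤710, crew size 8≤12).
D6: dominated by D3 (warranty 9≥9, price 115≤184, crew size 16≤20).
D7: not dominated (best crew size).
D8: not dominated.
D9: not dominated (best price).
D10: dominated by D7 (warranty 8≥2, price 634≤752, crew size 3≤4).
D11: dominated by D1 (warranty 7≥3, price 388≤514, crew size 8≤14).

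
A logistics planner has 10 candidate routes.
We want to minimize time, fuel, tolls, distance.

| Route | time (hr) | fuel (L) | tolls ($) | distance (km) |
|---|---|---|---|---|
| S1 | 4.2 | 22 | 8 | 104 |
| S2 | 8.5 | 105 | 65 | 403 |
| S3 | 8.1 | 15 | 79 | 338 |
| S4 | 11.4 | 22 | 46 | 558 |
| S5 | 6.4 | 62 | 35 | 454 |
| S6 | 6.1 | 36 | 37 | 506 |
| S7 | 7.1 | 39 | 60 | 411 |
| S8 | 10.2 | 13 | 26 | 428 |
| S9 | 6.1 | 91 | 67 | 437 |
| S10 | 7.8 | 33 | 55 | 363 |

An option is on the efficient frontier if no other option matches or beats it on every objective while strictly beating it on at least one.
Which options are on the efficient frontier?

S1: not dominated (best time).
S2: dominated by S1 (time 4.2≤8.5, fuel 22≤105, tolls 8≤65, distance 104≤403).
S3: not dominated.
S4: dominated by S1 (time 4.2≤11.4, fuel 22≤22, tolls 8≤46, distance 104≤558).
S5: dominated by S1 (time 4.2≤6.4, fuel 22≤62, tolls 8≤35, distance 104≤454).
S6: dominated by S1 (time 4.2≤6.1, fuel 22≤36, tolls 8≤37, distance 104≤506).
S7: dominated by S1 (time 4.2≤7.1, fuel 22≤39, tolls 8≤60, distance 104≤411).
S8: not dominated (best fuel).
S9: dominated by S1 (time 4.2≤6.1, fuel 22≤91, tolls 8≤67, distance 104≤437).
S10: dominated by S1 (time 4.2≤7.8, fuel 22≤33, tolls 8≤55, distance 104≤363).

S1, S3, S8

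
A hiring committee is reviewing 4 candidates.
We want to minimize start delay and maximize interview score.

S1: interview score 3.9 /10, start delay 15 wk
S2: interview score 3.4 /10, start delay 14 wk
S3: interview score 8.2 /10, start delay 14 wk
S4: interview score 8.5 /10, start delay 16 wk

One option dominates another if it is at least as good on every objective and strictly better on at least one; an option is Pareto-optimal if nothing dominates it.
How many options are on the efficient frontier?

S1: dominated by S3 (interview score 8.2≥3.9, start delay 14≤15).
S2: dominated by S3 (interview score 8.2≥3.4, start delay 14≤14).
S3: not dominated.
S4: not dominated (best interview score).
Pareto-optimal: S3, S4 → 2.

2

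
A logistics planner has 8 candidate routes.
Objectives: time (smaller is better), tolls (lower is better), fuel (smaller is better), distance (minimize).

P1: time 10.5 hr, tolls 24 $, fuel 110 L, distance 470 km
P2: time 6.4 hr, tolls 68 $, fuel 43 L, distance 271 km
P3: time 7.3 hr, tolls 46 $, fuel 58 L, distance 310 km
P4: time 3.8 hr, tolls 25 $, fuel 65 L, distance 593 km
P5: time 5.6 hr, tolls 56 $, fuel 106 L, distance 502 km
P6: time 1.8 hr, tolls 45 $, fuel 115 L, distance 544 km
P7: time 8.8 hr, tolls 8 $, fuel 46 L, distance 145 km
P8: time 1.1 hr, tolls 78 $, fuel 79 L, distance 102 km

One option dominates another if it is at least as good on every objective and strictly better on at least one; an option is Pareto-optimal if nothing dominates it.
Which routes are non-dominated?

P2, P3, P4, P5, P6, P7, P8

P1: dominated by P7 (time 8.8≤10.5, tolls 8≤24, fuel 46≤110, distance 145≤470).
P2: not dominated (best fuel).
P3: not dominated.
P4: not dominated.
P5: not dominated.
P6: not dominated.
P7: not dominated (best tolls).
P8: not dominated (best time).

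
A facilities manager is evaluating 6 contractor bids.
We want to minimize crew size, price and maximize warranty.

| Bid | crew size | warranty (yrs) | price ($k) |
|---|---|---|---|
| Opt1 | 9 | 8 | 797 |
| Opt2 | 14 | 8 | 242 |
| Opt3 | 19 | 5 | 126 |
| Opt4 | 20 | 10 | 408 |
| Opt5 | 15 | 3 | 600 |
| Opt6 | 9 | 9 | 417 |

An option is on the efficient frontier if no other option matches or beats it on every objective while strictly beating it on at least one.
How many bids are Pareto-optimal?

4

Opt1: dominated by Opt6 (crew size 9≤9, warranty 9≥8, price 417≤797).
Opt2: not dominated.
Opt3: not dominated (best price).
Opt4: not dominated (best warranty).
Opt5: dominated by Opt2 (crew size 14≤15, warranty 8≥3, price 242≤600).
Opt6: not dominated.
Pareto-optimal: Opt2, Opt3, Opt4, Opt6 → 4.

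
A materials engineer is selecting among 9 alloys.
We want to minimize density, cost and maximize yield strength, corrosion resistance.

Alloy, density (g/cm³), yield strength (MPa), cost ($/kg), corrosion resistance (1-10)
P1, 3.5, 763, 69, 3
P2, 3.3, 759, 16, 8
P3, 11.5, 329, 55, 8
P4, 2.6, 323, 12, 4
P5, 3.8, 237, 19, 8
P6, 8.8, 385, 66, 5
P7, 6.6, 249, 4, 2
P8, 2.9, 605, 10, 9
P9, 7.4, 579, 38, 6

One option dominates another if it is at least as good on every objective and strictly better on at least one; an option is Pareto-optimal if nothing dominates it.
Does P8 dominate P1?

No

P8 vs P1: P8 is worse on yield strength (605 vs 763), so it does not dominate P1.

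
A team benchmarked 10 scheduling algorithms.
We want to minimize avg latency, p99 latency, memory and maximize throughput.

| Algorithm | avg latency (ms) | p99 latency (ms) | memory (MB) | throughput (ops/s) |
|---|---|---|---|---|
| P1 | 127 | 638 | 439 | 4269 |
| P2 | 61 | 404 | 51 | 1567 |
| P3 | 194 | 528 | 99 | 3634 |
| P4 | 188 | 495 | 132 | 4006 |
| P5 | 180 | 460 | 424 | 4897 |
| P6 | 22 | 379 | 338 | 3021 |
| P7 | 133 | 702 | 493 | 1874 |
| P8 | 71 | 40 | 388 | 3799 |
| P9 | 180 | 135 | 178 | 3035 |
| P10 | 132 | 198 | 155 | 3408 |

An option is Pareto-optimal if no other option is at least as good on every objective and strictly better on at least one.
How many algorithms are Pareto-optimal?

P1: not dominated.
P2: not dominated (best memory).
P3: not dominated.
P4: not dominated.
P5: not dominated (best throughput).
P6: not dominated (best avg latency).
P7: dominated by P1 (avg latency 127≤133, p99 latency 638≤702, memory 439≤493, throughput 4269≥1874).
P8: not dominated (best p99 latency).
P9: not dominated.
P10: not dominated.
Pareto-optimal: P1, P2, P3, P4, P5, P6, P8, P9, P10 → 9.

9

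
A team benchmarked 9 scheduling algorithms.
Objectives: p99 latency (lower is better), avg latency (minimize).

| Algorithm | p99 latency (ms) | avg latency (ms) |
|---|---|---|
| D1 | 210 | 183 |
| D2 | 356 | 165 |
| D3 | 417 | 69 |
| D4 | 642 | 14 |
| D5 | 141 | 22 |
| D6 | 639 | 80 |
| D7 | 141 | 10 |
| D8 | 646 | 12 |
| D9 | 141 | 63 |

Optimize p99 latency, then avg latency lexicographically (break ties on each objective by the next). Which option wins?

D7

First minimize p99 latency: best is 141, kept {D5, D7, D9}.
Then minimize avg latency: best is 10, kept {D7}.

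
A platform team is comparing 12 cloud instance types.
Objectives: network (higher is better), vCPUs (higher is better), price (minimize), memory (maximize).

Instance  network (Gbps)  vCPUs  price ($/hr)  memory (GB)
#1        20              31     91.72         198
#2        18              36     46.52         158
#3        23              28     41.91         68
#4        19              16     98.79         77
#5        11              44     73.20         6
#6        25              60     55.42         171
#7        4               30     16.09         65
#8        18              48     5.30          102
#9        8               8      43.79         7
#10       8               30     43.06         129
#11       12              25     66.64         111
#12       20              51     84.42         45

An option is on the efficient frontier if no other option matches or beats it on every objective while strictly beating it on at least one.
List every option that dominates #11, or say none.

#2, #6

#2: network 18≥12, vCPUs 36≥25, price 46.52≤66.64, memory 158≥111 — dominates #11.
#6: network 25≥12, vCPUs 60≥25, price 55.42≤66.64, memory 171≥111 — dominates #11.
Others (#1, #3, #4, #5, #7, #8, #9, #10, #12) are each worse than #11 on at least one objective.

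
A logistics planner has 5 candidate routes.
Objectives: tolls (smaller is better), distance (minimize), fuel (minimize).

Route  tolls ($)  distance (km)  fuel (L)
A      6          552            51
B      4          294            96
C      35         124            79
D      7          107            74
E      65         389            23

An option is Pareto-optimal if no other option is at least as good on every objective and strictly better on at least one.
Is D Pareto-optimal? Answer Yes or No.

Yes

A: worse on distance (552 vs 107).
B: worse on distance (294 vs 107).
C: worse on tolls (35 vs 7).
E: worse on tolls (65 vs 7).
No option is at least as good as D on every objective and strictly better on one.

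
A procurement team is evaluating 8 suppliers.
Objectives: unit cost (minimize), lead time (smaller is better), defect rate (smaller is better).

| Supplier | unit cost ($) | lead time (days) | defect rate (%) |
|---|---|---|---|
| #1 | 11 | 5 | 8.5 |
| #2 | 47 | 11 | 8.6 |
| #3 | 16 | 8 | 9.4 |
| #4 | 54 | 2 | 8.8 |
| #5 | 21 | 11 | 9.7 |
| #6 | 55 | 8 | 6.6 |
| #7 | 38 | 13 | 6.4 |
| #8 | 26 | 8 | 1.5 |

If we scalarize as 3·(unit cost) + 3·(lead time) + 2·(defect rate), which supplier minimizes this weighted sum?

#1: 3·11 + 3·5 + 2·8.5 = 65.0
#2: 3·47 + 3·11 + 2·8.6 = 191.2
#3: 3·16 + 3·8 + 2·9.4 = 90.8
#4: 3·54 + 3·2 + 2·8.8 = 185.6
#5: 3·21 + 3·11 + 2·9.7 = 115.4
#6: 3·55 + 3·8 + 2·6.6 = 202.2
#7: 3·38 + 3·13 + 2·6.4 = 165.8
#8: 3·26 + 3·8 + 2·1.5 = 105.0
Lowest: #1 at 65.0.

#1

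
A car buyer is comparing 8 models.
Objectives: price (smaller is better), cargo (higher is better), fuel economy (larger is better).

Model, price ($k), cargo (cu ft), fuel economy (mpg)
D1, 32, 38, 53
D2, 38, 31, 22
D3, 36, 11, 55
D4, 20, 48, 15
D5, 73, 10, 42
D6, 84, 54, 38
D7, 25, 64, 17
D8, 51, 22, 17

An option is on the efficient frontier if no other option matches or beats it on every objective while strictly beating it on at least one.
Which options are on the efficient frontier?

D1: not dominated.
D2: dominated by D1 (price 32≤38, cargo 38≥31, fuel economy 53≥22).
D3: not dominated (best fuel economy).
D4: not dominated (best price).
D5: dominated by D1 (price 32≤73, cargo 38≥10, fuel economy 53≥42).
D6: not dominated.
D7: not dominated (best cargo).
D8: dominated by D1 (price 32≤51, cargo 38≥22, fuel economy 53≥17).

D1, D3, D4, D6, D7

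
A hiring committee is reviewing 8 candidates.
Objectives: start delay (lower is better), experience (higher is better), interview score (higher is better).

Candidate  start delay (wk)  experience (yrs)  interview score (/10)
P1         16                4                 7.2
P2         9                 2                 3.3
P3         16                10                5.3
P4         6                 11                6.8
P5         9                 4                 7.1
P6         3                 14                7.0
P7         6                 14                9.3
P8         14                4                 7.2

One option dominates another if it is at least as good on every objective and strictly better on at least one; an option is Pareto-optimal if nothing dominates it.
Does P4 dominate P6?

P4 vs P6: P4 is worse on start delay (6 vs 3), so it does not dominate P6.

No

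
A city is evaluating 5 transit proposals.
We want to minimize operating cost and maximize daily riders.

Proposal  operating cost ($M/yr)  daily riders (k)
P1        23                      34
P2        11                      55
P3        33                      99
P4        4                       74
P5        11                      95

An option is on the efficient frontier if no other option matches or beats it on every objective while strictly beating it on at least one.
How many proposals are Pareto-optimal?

P1: dominated by P2 (operating cost 11≤23, daily riders 55≥34).
P2: dominated by P4 (operating cost 4≤11, daily riders 74≥55).
P3: not dominated (best daily riders).
P4: not dominated (best operating cost).
P5: not dominated.
Pareto-optimal: P3, P4, P5 → 3.

3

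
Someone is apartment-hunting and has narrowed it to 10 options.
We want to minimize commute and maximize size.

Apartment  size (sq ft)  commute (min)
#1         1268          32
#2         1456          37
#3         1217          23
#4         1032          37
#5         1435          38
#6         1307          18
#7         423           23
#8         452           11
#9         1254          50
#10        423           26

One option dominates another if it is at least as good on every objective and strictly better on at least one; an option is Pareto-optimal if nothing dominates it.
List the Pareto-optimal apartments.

#2, #6, #8

#1: dominated by #6 (size 1307≥1268, commute 18≤32).
#2: not dominated (best size).
#3: dominated by #6 (size 1307≥1217, commute 18≤23).
#4: dominated by #1 (size 1268≥1032, commute 32≤37).
#5: dominated by #2 (size 1456≥1435, commute 37≤38).
#6: not dominated.
#7: dominated by #3 (size 1217≥423, commute 23≤23).
#8: not dominated (best commute).
#9: dominated by #1 (size 1268≥1254, commute 32≤50).
#10: dominated by #3 (size 1217≥423, commute 23≤26).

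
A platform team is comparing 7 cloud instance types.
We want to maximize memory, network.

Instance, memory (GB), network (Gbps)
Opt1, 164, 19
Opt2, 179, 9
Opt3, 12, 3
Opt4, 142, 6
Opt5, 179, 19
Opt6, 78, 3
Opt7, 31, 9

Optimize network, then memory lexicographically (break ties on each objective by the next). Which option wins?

Opt5

First maximize network: best is 19, kept {Opt1, Opt5}.
Then maximize memory: best is 179, kept {Opt5}.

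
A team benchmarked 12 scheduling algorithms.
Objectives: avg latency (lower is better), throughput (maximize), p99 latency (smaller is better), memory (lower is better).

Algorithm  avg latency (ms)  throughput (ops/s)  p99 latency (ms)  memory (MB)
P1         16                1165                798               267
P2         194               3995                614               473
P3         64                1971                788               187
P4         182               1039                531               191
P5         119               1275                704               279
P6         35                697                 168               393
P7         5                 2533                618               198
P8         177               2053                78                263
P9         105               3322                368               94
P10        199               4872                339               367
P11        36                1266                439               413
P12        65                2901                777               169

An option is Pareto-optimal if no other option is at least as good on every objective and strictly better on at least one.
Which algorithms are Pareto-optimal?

P1: dominated by P7 (avg latency 5≤16, throughput 2533≥1165, p99 latency 618≤798, memory 198≤267).
P2: not dominated.
P3: not dominated.
P4: dominated by P9 (avg latency 105≤182, throughput 3322≥1039, p99 latency 368≤531, memory 94≤191).
P5: dominated by P7 (avg latency 5≤119, throughput 2533≥1275, p99 latency 618≤704, memory 198≤279).
P6: not dominated.
P7: not dominated (best avg latency).
P8: not dominated (best p99 latency).
P9: not dominated (best memory).
P10: not dominated (best throughput).
P11: not dominated.
P12: not dominated.

P2, P3, P6, P7, P8, P9, P10, P11, P12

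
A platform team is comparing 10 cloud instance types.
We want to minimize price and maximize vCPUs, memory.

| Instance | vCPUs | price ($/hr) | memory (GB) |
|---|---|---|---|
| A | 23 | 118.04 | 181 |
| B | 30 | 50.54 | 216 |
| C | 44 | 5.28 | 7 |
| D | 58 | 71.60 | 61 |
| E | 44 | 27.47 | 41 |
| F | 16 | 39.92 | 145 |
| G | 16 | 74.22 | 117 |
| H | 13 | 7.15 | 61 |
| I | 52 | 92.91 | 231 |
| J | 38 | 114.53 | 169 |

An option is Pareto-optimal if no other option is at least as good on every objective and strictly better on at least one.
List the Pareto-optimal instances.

B, C, D, E, F, H, I

A: dominated by B (vCPUs 30≥23, price 50.54≤118.04, memory 216≥181).
B: not dominated.
C: not dominated (best price).
D: not dominated (best vCPUs).
E: not dominated.
F: not dominated.
G: dominated by B (vCPUs 30≥16, price 50.54≤74.22, memory 216≥117).
H: not dominated.
I: not dominated (best memory).
J: dominated by I (vCPUs 52≥38, price 92.91≤114.53, memory 231≥169).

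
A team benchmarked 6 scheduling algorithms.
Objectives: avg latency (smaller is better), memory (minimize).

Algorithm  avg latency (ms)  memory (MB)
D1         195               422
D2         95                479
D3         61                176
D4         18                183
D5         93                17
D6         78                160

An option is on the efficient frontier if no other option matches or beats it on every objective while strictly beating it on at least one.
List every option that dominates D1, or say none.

D3, D4, D5, D6

D3: avg latency 61≤195, memory 176≤422 — dominates D1.
D4: avg latency 18≤195, memory 183≤422 — dominates D1.
D5: avg latency 93≤195, memory 17≤422 — dominates D1.
D6: avg latency 78≤195, memory 160≤422 — dominates D1.
Others (D2) are each worse than D1 on at least one objective.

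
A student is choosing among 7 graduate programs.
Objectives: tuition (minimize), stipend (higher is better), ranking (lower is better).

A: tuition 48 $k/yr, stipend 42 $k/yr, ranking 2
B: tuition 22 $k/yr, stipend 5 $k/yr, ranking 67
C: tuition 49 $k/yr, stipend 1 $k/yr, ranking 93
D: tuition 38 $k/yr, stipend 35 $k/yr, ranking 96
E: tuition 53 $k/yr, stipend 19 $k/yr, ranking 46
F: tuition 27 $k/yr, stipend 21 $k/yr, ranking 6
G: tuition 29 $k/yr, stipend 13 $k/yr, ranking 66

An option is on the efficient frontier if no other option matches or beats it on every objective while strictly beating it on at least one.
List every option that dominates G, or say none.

F

F: tuition 27≤29, stipend 21≥13, ranking 6≤66 — dominates G.
Others (A, B, C, D, E) are each worse than G on at least one objective.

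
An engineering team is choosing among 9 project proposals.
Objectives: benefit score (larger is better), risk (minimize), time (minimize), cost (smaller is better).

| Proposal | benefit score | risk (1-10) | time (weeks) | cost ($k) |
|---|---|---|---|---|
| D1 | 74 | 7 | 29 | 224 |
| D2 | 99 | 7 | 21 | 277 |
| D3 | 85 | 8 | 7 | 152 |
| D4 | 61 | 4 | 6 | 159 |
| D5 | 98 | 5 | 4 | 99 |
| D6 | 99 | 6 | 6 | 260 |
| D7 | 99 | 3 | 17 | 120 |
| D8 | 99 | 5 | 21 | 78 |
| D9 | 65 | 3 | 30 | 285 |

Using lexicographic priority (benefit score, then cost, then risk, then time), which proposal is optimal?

D8

First maximize benefit score: best is 99, kept {D2, D6, D7, D8}.
Then minimize cost: best is 78, kept {D8}.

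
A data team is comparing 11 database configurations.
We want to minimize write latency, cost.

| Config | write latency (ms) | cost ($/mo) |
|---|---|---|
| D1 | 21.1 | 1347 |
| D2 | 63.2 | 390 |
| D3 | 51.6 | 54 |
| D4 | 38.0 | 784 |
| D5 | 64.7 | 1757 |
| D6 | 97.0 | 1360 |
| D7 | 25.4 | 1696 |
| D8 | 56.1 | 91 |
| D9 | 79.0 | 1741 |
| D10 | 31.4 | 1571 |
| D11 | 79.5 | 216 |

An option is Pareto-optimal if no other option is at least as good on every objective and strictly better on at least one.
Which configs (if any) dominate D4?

none

D1: worse on cost (1347 vs 784).
D2: worse on write latency (63.2 vs 38.0).
D3: worse on write latency (51.6 vs 38.0).
D5: worse on write latency (64.7 vs 38.0).
D6: worse on write latency (97.0 vs 38.0).
D7: worse on cost (1696 vs 784).
D8: worse on write latency (56.1 vs 38.0).
D9: worse on write latency (79.0 vs 38.0).
D10: worse on cost (1571 vs 784).
D11: worse on write latency (79.5 vs 38.0).
No option dominates D4.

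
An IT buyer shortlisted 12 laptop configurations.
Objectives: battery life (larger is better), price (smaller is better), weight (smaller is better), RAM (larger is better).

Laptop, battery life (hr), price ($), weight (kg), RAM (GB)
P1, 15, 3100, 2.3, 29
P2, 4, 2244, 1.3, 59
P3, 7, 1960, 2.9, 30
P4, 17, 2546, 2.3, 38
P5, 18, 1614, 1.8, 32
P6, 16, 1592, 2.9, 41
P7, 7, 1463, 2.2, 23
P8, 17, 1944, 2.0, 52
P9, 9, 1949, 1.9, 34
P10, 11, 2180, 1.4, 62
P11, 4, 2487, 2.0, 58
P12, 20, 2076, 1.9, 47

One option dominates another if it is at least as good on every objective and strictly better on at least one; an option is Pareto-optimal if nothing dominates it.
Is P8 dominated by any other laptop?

No

P1: worse on battery life (15 vs 17).
P2: worse on battery life (4 vs 17).
P3: worse on battery life (7 vs 17).
P4: worse on price (2546 vs 1944).
P5: worse on RAM (32 vs 52).
P6: worse on battery life (16 vs 17).
P7: worse on battery life (7 vs 17).
P9: worse on battery life (9 vs 17).
P10: worse on battery life (11 vs 17).
P11: worse on battery life (4 vs 17).
P12: worse on price (2076 vs 1944).
No option is at least as good as P8 on every objective and strictly better on one.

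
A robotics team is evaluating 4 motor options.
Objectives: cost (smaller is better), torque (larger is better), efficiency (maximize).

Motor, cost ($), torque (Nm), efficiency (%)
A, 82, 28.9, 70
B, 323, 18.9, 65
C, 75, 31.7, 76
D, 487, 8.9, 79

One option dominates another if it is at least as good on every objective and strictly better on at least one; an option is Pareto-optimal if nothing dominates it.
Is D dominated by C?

No

C vs D: C is worse on efficiency (76 vs 79), so it does not dominate D.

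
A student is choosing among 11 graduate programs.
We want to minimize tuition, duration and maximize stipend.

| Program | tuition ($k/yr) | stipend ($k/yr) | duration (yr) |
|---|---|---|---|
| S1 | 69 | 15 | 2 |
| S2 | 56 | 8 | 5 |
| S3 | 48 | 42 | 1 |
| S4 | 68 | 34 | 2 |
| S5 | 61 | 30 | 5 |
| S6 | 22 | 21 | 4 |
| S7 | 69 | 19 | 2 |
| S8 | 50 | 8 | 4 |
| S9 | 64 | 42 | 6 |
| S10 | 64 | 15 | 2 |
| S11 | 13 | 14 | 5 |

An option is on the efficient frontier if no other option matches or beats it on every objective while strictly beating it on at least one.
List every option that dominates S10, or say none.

S3: tuition 48≤64, stipend 42≥15, duration 1≤2 — dominates S10.
Others (S1, S2, S4, S5, S6, S7, S8, S9, S11) are each worse than S10 on at least one objective.

S3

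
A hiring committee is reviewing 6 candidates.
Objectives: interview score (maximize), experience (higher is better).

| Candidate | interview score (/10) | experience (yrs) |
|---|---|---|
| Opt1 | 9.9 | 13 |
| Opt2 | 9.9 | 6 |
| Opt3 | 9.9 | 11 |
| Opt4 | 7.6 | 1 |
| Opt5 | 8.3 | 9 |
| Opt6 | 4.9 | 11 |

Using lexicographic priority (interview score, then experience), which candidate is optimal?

First maximize interview score: best is 9.9, kept {Opt1, Opt2, Opt3}.
Then maximize experience: best is 13, kept {Opt1}.

Opt1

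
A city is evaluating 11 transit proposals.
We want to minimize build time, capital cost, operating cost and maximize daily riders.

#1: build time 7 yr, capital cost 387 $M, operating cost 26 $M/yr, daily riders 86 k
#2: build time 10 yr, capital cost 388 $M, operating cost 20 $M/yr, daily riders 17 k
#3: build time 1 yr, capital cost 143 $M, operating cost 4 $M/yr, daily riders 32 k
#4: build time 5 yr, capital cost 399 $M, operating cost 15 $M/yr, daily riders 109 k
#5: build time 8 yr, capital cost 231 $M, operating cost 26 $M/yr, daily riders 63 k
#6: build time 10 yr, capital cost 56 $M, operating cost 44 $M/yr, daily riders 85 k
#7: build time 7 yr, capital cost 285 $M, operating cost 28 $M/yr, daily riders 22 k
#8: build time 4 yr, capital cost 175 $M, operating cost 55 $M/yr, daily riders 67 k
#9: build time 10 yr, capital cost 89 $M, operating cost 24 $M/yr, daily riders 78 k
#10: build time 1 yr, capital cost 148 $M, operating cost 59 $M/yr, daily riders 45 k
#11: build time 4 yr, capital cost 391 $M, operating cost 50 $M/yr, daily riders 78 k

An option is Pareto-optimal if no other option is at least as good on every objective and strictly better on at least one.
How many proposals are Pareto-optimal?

9

#1: not dominated.
#2: dominated by #3 (build time 1≤10, capital cost 143≤388, operating cost 4≤20, daily riders 32≥17).
#3: not dominated (best operating cost).
#4: not dominated (best daily riders).
#5: not dominated.
#6: not dominated (best capital cost).
#7: dominated by #3 (build time 1≤7, capital cost 143≤285, operating cost 4≤28, daily riders 32≥22).
#8: not dominated.
#9: not dominated.
#10: not dominated.
#11: not dominated.
Pareto-optimal: #1, #3, #4, #5, #6, #8, #9, #10, #11 → 9.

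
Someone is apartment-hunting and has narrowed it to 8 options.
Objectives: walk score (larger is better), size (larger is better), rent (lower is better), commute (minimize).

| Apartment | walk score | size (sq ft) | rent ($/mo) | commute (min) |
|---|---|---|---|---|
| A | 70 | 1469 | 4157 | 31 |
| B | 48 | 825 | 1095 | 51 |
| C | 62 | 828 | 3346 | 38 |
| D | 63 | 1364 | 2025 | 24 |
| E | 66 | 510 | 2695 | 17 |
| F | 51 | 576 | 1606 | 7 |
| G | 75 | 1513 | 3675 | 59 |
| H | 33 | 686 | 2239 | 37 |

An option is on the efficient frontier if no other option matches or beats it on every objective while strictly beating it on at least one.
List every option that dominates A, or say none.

none

B: worse on walk score (48 vs 70).
C: worse on walk score (62 vs 70).
D: worse on walk score (63 vs 70).
E: worse on walk score (66 vs 70).
F: worse on walk score (51 vs 70).
G: worse on commute (59 vs 31).
H: worse on walk score (33 vs 70).
No option dominates A.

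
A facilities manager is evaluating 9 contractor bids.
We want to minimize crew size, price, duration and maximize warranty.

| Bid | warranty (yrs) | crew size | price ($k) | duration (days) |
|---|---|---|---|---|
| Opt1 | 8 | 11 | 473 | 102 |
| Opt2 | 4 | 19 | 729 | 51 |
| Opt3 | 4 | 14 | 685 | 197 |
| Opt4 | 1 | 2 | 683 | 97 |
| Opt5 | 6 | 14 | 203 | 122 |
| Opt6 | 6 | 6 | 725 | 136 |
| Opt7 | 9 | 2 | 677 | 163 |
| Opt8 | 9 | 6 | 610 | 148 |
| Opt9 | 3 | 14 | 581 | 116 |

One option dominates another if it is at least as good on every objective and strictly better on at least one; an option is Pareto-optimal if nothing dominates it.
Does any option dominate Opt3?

Opt1 vs Opt3: warranty 8≥4, crew size 11≤14, price 473≤685, duration 102≤197 — Opt1 is at least as good on every objective and strictly better on at least one, so Opt1 dominates Opt3.

Yes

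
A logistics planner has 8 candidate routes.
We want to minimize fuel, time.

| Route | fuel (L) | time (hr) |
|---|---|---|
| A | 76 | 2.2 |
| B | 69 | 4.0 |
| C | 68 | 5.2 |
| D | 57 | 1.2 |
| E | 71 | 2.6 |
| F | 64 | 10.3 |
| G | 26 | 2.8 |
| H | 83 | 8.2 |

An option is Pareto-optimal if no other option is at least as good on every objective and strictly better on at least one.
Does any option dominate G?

A: worse on fuel (76 vs 26).
B: worse on fuel (69 vs 26).
C: worse on fuel (68 vs 26).
D: worse on fuel (57 vs 26).
E: worse on fuel (71 vs 26).
F: worse on fuel (64 vs 26).
H: worse on fuel (83 vs 26).
No option is at least as good as G on every objective and strictly better on one.

No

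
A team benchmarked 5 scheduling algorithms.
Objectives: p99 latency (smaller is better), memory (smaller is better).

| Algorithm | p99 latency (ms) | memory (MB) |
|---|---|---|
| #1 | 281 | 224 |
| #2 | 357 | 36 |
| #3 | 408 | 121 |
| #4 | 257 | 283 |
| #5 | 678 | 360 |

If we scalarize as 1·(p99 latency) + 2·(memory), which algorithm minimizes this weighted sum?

#1: 1·281 + 2·224 = 729
#2: 1·357 + 2·36 = 429
#3: 1·408 + 2·121 = 650
#4: 1·257 + 2·283 = 823
#5: 1·678 + 2·360 = 1398
Lowest: #2 at 429.

#2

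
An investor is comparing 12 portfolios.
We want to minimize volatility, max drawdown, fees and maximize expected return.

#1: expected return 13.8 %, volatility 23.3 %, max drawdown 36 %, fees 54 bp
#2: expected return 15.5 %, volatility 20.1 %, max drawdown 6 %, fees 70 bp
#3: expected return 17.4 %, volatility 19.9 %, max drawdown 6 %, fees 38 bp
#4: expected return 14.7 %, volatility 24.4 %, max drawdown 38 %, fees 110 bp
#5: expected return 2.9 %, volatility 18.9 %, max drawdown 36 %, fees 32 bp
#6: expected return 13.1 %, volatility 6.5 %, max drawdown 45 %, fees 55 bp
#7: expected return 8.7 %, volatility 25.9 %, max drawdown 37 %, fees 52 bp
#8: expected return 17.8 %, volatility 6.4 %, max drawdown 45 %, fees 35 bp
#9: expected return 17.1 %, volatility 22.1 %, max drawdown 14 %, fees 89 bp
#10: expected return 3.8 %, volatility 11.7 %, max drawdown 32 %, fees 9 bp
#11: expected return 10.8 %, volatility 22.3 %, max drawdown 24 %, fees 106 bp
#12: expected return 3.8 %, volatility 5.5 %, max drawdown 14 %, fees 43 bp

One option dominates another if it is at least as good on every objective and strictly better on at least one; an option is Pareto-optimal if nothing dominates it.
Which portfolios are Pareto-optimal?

#3, #8, #10, #12

#1: dominated by #3 (expected return 17.4≥13.8, volatility 19.9≤23.3, max drawdown 6≤36, fees 38≤54).
#2: dominated by #3 (expected return 17.4≥15.5, volatility 19.9≤20.1, max drawdown 6≤6, fees 38≤70).
#3: not dominated.
#4: dominated by #2 (expected return 15.5≥14.7, volatility 20.1≤24.4, max drawdown 6≤38, fees 70≤110).
#5: dominated by #10 (expected return 3.8≥2.9, volatility 11.7≤18.9, max drawdown 32≤36, fees 9≤32).
#6: dominated by #8 (expected return 17.8≥13.1, volatility 6.4≤6.5, max drawdown 45≤45, fees 35≤55).
#7: dominated by #3 (expected return 17.4≥8.7, volatility 19.9≤25.9, max drawdown 6≤37, fees 38≤52).
#8: not dominated (best expected return).
#9: dominated by #3 (expected return 17.4≥17.1, volatility 19.9≤22.1, max drawdown 6≤14, fees 38≤89).
#10: not dominated (best fees).
#11: dominated by #2 (expected return 15.5≥10.8, volatility 20.1≤22.3, max drawdown 6≤24, fees 70≤106).
#12: not dominated (best volatility).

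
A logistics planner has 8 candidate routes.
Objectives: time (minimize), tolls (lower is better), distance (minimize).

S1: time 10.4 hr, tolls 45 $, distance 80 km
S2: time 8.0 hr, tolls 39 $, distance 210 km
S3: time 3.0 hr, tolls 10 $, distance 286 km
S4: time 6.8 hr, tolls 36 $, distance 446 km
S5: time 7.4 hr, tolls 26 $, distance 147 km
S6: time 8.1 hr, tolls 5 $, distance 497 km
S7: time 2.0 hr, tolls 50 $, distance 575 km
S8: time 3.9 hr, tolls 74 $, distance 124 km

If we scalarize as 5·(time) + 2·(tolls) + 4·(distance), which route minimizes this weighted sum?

S1

S1: 5·10.4 + 2·45 + 4·80 = 462.0
S2: 5·8.0 + 2·39 + 4·210 = 958.0
S3: 5·3.0 + 2·10 + 4·286 = 1179.0
S4: 5·6.8 + 2·36 + 4·446 = 1890.0
S5: 5·7.4 + 2·26 + 4·147 = 677.0
S6: 5·8.1 + 2·5 + 4·497 = 2038.5
S7: 5·2.0 + 2·50 + 4·575 = 2410.0
S8: 5·3.9 + 2·74 + 4·124 = 663.5
Lowest: S1 at 462.0.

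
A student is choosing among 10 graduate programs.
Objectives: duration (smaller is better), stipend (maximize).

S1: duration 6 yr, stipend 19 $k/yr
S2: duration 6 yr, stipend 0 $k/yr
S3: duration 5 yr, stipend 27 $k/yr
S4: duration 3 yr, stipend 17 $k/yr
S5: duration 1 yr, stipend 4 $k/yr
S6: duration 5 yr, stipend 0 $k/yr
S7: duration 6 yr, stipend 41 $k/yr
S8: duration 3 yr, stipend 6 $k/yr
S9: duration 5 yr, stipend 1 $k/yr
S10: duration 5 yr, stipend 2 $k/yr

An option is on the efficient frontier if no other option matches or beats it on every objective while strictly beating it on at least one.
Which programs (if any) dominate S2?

S1: duration 6≤6, stipend 19≥0 — dominates S2.
S3: duration 5≤6, stipend 27≥0 — dominates S2.
S4: duration 3≤6, stipend 17≥0 — dominates S2.
S5: duration 1≤6, stipend 4≥0 — dominates S2.
S6: duration 5≤6, stipend 0≥0 — dominates S2.
S7: duration 6≤6, stipend 41≥0 — dominates S2.
S8: duration 3≤6, stipend 6≥0 — dominates S2.
S9: duration 5≤6, stipend 1≥0 — dominates S2.
S10: duration 5≤6, stipend 2≥0 — dominates S2.

S1, S3, S4, S5, S6, S7, S8, S9, S10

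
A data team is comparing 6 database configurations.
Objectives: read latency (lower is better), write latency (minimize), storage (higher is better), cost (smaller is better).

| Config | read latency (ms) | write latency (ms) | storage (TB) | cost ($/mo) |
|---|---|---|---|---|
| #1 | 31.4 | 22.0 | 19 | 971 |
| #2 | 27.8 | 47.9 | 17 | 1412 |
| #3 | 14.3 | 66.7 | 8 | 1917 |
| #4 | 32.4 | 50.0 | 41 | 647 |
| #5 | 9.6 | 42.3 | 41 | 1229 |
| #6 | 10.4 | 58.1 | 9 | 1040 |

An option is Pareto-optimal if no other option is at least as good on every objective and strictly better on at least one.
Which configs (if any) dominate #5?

none

#1: worse on read latency (31.4 vs 9.6).
#2: worse on read latency (27.8 vs 9.6).
#3: worse on read latency (14.3 vs 9.6).
#4: worse on read latency (32.4 vs 9.6).
#6: worse on read latency (10.4 vs 9.6).
No option dominates #5.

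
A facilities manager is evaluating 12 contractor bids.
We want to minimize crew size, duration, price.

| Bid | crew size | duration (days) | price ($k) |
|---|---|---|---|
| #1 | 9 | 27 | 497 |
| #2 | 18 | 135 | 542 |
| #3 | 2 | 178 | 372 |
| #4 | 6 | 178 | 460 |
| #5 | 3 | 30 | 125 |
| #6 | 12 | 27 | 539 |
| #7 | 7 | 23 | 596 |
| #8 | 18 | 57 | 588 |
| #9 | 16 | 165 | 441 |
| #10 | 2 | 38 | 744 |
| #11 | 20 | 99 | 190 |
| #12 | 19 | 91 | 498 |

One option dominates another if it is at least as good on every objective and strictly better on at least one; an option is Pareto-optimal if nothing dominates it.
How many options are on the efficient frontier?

#1: not dominated.
#2: dominated by #1 (crew size 9≤18, duration 27≤135, price 497≤542).
#3: not dominated.
#4: dominated by #3 (crew size 2≤6, duration 178≤178, price 372≤460).
#5: not dominated (best price).
#6: dominated by #1 (crew size 9≤12, duration 27≤27, price 497≤539).
#7: not dominated (best duration).
#8: dominated by #1 (crew size 9≤18, duration 27≤57, price 497≤588).
#9: dominated by #5 (crew size 3≤16, duration 30≤165, price 125≤441).
#10: not dominated.
#11: dominated by #5 (crew size 3≤20, duration 30≤99, price 125≤190).
#12: dominated by #1 (crew size 9≤19, duration 27≤91, price 497≤498).
Pareto-optimal: #1, #3, #5, #7, #10 → 5.

5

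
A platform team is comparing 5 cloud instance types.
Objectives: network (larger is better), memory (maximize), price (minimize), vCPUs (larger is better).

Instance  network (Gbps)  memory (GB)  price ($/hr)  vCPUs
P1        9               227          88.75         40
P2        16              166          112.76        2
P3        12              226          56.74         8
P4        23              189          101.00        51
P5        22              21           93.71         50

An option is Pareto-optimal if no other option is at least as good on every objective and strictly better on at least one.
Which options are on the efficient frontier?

P1, P3, P4, P5

P1: not dominated (best memory).
P2: dominated by P4 (network 23≥16, memory 189≥166, price 101.00≤112.76, vCPUs 51≥2).
P3: not dominated (best price).
P4: not dominated (best network).
P5: not dominated.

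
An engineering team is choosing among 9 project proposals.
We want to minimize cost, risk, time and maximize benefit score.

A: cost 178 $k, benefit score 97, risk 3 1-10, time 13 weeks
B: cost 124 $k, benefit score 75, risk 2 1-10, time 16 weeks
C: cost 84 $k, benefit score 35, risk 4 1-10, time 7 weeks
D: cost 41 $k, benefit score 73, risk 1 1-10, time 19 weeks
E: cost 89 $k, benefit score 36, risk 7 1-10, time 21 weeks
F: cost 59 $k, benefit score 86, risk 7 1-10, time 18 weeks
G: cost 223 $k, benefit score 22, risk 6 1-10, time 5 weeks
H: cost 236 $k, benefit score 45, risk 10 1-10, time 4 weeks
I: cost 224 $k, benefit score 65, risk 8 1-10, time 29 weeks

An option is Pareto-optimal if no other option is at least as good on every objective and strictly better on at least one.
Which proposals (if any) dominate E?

D, F

D: cost 41≤89, benefit score 73≥36, risk 1≤7, time 19≤21 — dominates E.
F: cost 59≤89, benefit score 86≥36, risk 7≤7, time 18≤21 — dominates E.
Others (A, B, C, G, H, I) are each worse than E on at least one objective.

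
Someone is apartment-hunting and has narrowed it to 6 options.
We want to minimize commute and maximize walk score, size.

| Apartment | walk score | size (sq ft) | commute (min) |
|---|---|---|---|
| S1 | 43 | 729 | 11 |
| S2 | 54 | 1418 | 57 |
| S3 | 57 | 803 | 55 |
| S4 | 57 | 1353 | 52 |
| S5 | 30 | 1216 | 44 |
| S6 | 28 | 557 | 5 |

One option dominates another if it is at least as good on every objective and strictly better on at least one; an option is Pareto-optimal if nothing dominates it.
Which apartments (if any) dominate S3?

S4

S4: walk score 57≥57, size 1353≥803, commute 52≤55 — dominates S3.
Others (S1, S2, S5, S6) are each worse than S3 on at least one objective.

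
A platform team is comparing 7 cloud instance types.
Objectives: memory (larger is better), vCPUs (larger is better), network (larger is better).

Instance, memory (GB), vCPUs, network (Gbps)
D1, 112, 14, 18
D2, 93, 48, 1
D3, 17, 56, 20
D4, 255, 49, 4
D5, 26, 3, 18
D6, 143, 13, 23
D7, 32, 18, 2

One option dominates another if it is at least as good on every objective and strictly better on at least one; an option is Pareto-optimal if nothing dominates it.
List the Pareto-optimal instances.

D1, D3, D4, D6

D1: not dominated.
D2: dominated by D4 (memory 255≥93, vCPUs 49≥48, network 4≥1).
D3: not dominated (best vCPUs).
D4: not dominated (best memory).
D5: dominated by D1 (memory 112≥26, vCPUs 14≥3, network 18≥18).
D6: not dominated (best network).
D7: dominated by D4 (memory 255≥32, vCPUs 49≥18, network 4≥2).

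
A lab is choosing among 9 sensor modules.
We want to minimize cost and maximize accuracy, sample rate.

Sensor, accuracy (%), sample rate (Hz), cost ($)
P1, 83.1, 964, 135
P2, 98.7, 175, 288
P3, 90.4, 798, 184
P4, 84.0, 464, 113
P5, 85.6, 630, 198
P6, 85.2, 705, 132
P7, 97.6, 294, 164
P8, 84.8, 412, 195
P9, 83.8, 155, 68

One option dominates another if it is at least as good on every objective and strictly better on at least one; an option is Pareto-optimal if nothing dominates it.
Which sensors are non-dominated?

P1, P2, P3, P4, P6, P7, P9

P1: not dominated (best sample rate).
P2: not dominated (best accuracy).
P3: not dominated.
P4: not dominated.
P5: dominated by P3 (accuracy 90.4≥85.6, sample rate 798≥630, cost 184≤198).
P6: not dominated.
P7: not dominated.
P8: dominated by P3 (accuracy 90.4≥84.8, sample rate 798≥412, cost 184≤195).
P9: not dominated (best cost).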